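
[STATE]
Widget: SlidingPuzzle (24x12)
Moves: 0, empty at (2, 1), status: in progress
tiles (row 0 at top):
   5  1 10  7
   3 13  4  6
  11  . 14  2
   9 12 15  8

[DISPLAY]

┌────┬────┬────┬────┐   
│  5 │  1 │ 10 │  7 │   
├────┼────┼────┼────┤   
│  3 │ 13 │  4 │  6 │   
├────┼────┼────┼────┤   
│ 11 │    │ 14 │  2 │   
├────┼────┼────┼────┤   
│  9 │ 12 │ 15 │  8 │   
└────┴────┴────┴────┘   
Moves: 0                
                        
                        


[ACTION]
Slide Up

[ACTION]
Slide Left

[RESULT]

┌────┬────┬────┬────┐   
│  5 │  1 │ 10 │  7 │   
├────┼────┼────┼────┤   
│  3 │ 13 │  4 │  6 │   
├────┼────┼────┼────┤   
│ 11 │ 12 │ 14 │  2 │   
├────┼────┼────┼────┤   
│  9 │ 15 │    │  8 │   
└────┴────┴────┴────┘   
Moves: 2                
                        
                        


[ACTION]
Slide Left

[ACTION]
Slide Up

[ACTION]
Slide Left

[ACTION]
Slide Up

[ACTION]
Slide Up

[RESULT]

┌────┬────┬────┬────┐   
│  5 │  1 │ 10 │  7 │   
├────┼────┼────┼────┤   
│  3 │ 13 │  4 │  6 │   
├────┼────┼────┼────┤   
│ 11 │ 12 │ 14 │  2 │   
├────┼────┼────┼────┤   
│  9 │ 15 │  8 │    │   
└────┴────┴────┴────┘   
Moves: 3                
                        
                        


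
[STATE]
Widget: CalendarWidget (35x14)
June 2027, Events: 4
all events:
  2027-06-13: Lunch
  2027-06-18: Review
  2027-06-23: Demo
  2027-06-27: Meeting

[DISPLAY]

             June 2027             
Mo Tu We Th Fr Sa Su               
    1  2  3  4  5  6               
 7  8  9 10 11 12 13*              
14 15 16 17 18* 19 20              
21 22 23* 24 25 26 27*             
28 29 30                           
                                   
                                   
                                   
                                   
                                   
                                   
                                   


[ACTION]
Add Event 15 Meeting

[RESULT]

             June 2027             
Mo Tu We Th Fr Sa Su               
    1  2  3  4  5  6               
 7  8  9 10 11 12 13*              
14 15* 16 17 18* 19 20             
21 22 23* 24 25 26 27*             
28 29 30                           
                                   
                                   
                                   
                                   
                                   
                                   
                                   


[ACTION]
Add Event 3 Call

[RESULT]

             June 2027             
Mo Tu We Th Fr Sa Su               
    1  2  3*  4  5  6              
 7  8  9 10 11 12 13*              
14 15* 16 17 18* 19 20             
21 22 23* 24 25 26 27*             
28 29 30                           
                                   
                                   
                                   
                                   
                                   
                                   
                                   


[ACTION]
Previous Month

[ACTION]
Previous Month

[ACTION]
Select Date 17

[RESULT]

             April 2027            
Mo Tu We Th Fr Sa Su               
          1  2  3  4               
 5  6  7  8  9 10 11               
12 13 14 15 16 [17] 18             
19 20 21 22 23 24 25               
26 27 28 29 30                     
                                   
                                   
                                   
                                   
                                   
                                   
                                   


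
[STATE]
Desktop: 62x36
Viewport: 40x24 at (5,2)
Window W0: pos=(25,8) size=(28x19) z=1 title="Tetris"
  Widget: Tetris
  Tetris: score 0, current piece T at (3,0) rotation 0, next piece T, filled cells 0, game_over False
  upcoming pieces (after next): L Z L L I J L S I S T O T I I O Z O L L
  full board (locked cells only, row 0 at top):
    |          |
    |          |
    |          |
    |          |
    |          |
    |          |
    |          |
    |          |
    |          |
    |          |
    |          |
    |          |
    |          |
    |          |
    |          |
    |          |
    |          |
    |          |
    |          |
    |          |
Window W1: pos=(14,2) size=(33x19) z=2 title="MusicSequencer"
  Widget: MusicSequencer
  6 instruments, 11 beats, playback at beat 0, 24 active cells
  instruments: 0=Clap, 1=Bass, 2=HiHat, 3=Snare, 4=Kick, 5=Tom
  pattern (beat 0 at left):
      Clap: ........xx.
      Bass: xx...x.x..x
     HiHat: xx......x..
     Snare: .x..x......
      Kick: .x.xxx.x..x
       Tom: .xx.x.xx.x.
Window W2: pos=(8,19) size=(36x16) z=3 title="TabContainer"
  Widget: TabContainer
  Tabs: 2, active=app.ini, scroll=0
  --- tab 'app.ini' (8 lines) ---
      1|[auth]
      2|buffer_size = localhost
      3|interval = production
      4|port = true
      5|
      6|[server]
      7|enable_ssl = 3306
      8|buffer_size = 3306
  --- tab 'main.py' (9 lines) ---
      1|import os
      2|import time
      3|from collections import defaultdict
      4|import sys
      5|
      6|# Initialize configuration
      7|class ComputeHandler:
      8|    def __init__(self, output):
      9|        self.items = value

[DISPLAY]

         ┏━━━━━━━━━━━━━━━━━━━━━━━━━━━━━━
         ┃ MusicSequencer               
         ┠──────────────────────────────
         ┃      ▼1234567890             
         ┃  Clap········██·             
         ┃  Bass██···█·█··█             
         ┃ HiHat██······█··             
         ┃ Snare·█··█······             
         ┃  Kick·█·███·█··█             
         ┃   Tom·██·█·██·█·             
         ┃                              
         ┃                              
         ┃                              
         ┃                              
         ┃                              
         ┃                              
         ┃                              
   ┏━━━━━━━━━━━━━━━━━━━━━━━━━━━━━━━━━━┓ 
   ┃ TabContainer                     ┃━
   ┠──────────────────────────────────┨ 
   ┃[app.ini]│ main.py                ┃ 
   ┃──────────────────────────────────┃ 
   ┃[auth]                            ┃ 
   ┃buffer_size = localhost           ┃ 


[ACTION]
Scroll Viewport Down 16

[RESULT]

         ┃                              
         ┃                              
         ┃                              
         ┃                              
         ┃                              
         ┃                              
         ┃                              
   ┏━━━━━━━━━━━━━━━━━━━━━━━━━━━━━━━━━━┓ 
   ┃ TabContainer                     ┃━
   ┠──────────────────────────────────┨ 
   ┃[app.ini]│ main.py                ┃ 
   ┃──────────────────────────────────┃ 
   ┃[auth]                            ┃ 
   ┃buffer_size = localhost           ┃ 
   ┃interval = production             ┃━
   ┃port = true                       ┃ 
   ┃                                  ┃ 
   ┃[server]                          ┃ 
   ┃enable_ssl = 3306                 ┃ 
   ┃buffer_size = 3306                ┃ 
   ┃                                  ┃ 
   ┃                                  ┃ 
   ┗━━━━━━━━━━━━━━━━━━━━━━━━━━━━━━━━━━┛ 
                                        


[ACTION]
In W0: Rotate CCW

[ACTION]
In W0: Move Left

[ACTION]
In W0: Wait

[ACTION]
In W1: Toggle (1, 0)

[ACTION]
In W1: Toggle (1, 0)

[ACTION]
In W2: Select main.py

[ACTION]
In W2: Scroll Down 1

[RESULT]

         ┃                              
         ┃                              
         ┃                              
         ┃                              
         ┃                              
         ┃                              
         ┃                              
   ┏━━━━━━━━━━━━━━━━━━━━━━━━━━━━━━━━━━┓ 
   ┃ TabContainer                     ┃━
   ┠──────────────────────────────────┨ 
   ┃ app.ini │[main.py]               ┃ 
   ┃──────────────────────────────────┃ 
   ┃import time                       ┃ 
   ┃from collections import defaultdic┃ 
   ┃import sys                        ┃━
   ┃                                  ┃ 
   ┃# Initialize configuration        ┃ 
   ┃class ComputeHandler:             ┃ 
   ┃    def __init__(self, output):   ┃ 
   ┃        self.items = value        ┃ 
   ┃                                  ┃ 
   ┃                                  ┃ 
   ┗━━━━━━━━━━━━━━━━━━━━━━━━━━━━━━━━━━┛ 
                                        


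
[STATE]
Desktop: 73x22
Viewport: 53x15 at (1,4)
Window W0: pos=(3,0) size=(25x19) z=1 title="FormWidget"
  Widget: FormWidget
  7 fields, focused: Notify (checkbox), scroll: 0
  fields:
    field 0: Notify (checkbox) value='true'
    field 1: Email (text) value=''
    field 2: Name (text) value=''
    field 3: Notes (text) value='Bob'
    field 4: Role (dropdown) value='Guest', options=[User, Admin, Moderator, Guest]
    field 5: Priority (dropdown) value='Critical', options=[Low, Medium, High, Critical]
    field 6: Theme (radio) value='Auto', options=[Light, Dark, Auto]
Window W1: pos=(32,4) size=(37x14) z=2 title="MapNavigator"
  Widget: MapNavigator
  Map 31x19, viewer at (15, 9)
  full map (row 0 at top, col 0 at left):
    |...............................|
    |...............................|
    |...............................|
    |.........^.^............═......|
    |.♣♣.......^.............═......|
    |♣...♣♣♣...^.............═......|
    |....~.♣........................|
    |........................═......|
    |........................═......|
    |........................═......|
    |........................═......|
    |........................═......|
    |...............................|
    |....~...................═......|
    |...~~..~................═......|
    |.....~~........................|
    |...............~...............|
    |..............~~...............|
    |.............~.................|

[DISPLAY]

  ┃  Email:      [       ]┃    ┏━━━━━━━━━━━━━━━━━━━━━
  ┃  Name:       [       ]┃    ┃ MapNavigator        
  ┃  Notes:      [Bob    ]┃    ┠─────────────────────
  ┃  Role:       [Guest ▼]┃    ┃  .♣♣.......^........
  ┃  Priority:   [Critic▼]┃    ┃  ♣...♣♣♣...^........
  ┃  Theme:      ( ) Light┃    ┃  ....~.♣............
  ┃                       ┃    ┃  ...................
  ┃                       ┃    ┃  ...................
  ┃                       ┃    ┃  ...............@...
  ┃                       ┃    ┃  ...................
  ┃                       ┃    ┃  ...................
  ┃                       ┃    ┃  ...................
  ┃                       ┃    ┃  ....~..............
  ┃                       ┃    ┗━━━━━━━━━━━━━━━━━━━━━
  ┗━━━━━━━━━━━━━━━━━━━━━━━┛                          


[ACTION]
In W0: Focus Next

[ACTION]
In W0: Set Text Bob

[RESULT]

  ┃> Email:      [Bob    ]┃    ┏━━━━━━━━━━━━━━━━━━━━━
  ┃  Name:       [       ]┃    ┃ MapNavigator        
  ┃  Notes:      [Bob    ]┃    ┠─────────────────────
  ┃  Role:       [Guest ▼]┃    ┃  .♣♣.......^........
  ┃  Priority:   [Critic▼]┃    ┃  ♣...♣♣♣...^........
  ┃  Theme:      ( ) Light┃    ┃  ....~.♣............
  ┃                       ┃    ┃  ...................
  ┃                       ┃    ┃  ...................
  ┃                       ┃    ┃  ...............@...
  ┃                       ┃    ┃  ...................
  ┃                       ┃    ┃  ...................
  ┃                       ┃    ┃  ...................
  ┃                       ┃    ┃  ....~..............
  ┃                       ┃    ┗━━━━━━━━━━━━━━━━━━━━━
  ┗━━━━━━━━━━━━━━━━━━━━━━━┛                          


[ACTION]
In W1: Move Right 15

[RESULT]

  ┃> Email:      [Bob    ]┃    ┏━━━━━━━━━━━━━━━━━━━━━
  ┃  Name:       [       ]┃    ┃ MapNavigator        
  ┃  Notes:      [Bob    ]┃    ┠─────────────────────
  ┃  Role:       [Guest ▼]┃    ┃...........═......   
  ┃  Priority:   [Critic▼]┃    ┃...........═......   
  ┃  Theme:      ( ) Light┃    ┃..................   
  ┃                       ┃    ┃...........═......   
  ┃                       ┃    ┃...........═......   
  ┃                       ┃    ┃...........═.....@   
  ┃                       ┃    ┃...........═......   
  ┃                       ┃    ┃...........═......   
  ┃                       ┃    ┃..................   
  ┃                       ┃    ┃...........═......   
  ┃                       ┃    ┗━━━━━━━━━━━━━━━━━━━━━
  ┗━━━━━━━━━━━━━━━━━━━━━━━┛                          


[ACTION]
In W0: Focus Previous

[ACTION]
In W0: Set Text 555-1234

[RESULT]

  ┃  Email:      [Bob    ]┃    ┏━━━━━━━━━━━━━━━━━━━━━
  ┃  Name:       [       ]┃    ┃ MapNavigator        
  ┃  Notes:      [Bob    ]┃    ┠─────────────────────
  ┃  Role:       [Guest ▼]┃    ┃...........═......   
  ┃  Priority:   [Critic▼]┃    ┃...........═......   
  ┃  Theme:      ( ) Light┃    ┃..................   
  ┃                       ┃    ┃...........═......   
  ┃                       ┃    ┃...........═......   
  ┃                       ┃    ┃...........═.....@   
  ┃                       ┃    ┃...........═......   
  ┃                       ┃    ┃...........═......   
  ┃                       ┃    ┃..................   
  ┃                       ┃    ┃...........═......   
  ┃                       ┃    ┗━━━━━━━━━━━━━━━━━━━━━
  ┗━━━━━━━━━━━━━━━━━━━━━━━┛                          


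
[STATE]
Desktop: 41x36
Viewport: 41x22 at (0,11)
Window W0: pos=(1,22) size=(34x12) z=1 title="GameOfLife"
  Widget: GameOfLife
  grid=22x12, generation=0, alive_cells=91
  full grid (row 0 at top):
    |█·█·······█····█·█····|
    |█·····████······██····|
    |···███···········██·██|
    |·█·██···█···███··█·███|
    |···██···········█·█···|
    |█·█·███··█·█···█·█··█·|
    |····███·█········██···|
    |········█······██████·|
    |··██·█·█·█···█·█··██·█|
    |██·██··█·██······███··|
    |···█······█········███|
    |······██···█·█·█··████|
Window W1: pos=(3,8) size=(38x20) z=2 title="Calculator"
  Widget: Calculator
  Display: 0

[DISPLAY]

   ┃                                   0┃
   ┃┌───┬───┬───┬───┐                   ┃
   ┃│ 7 │ 8 │ 9 │ ÷ │                   ┃
   ┃├───┼───┼───┼───┤                   ┃
   ┃│ 4 │ 5 │ 6 │ × │                   ┃
   ┃├───┼───┼───┼───┤                   ┃
   ┃│ 1 │ 2 │ 3 │ - │                   ┃
   ┃├───┼───┼───┼───┤                   ┃
   ┃│ 0 │ . │ = │ + │                   ┃
   ┃├───┼───┼───┼───┤                   ┃
   ┃│ C │ MC│ MR│ M+│                   ┃
 ┏━┃└───┴───┴───┴───┘                   ┃
 ┃ ┃                                    ┃
 ┠─┃                                    ┃
 ┃G┃                                    ┃
 ┃·┃                                    ┃
 ┃·┗━━━━━━━━━━━━━━━━━━━━━━━━━━━━━━━━━━━━┛
 ┃···██···········█·█···          ┃      
 ┃█·█·███··█·█···█·█··█·          ┃      
 ┃····███·█········██···          ┃      
 ┃········█······██████·          ┃      
 ┃··██·█·█·█···█·█··██·█          ┃      


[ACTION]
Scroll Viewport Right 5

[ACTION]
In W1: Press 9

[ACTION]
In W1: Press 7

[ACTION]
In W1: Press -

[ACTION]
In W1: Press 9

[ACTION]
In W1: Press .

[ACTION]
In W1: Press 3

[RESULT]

   ┃                                 9.3┃
   ┃┌───┬───┬───┬───┐                   ┃
   ┃│ 7 │ 8 │ 9 │ ÷ │                   ┃
   ┃├───┼───┼───┼───┤                   ┃
   ┃│ 4 │ 5 │ 6 │ × │                   ┃
   ┃├───┼───┼───┼───┤                   ┃
   ┃│ 1 │ 2 │ 3 │ - │                   ┃
   ┃├───┼───┼───┼───┤                   ┃
   ┃│ 0 │ . │ = │ + │                   ┃
   ┃├───┼───┼───┼───┤                   ┃
   ┃│ C │ MC│ MR│ M+│                   ┃
 ┏━┃└───┴───┴───┴───┘                   ┃
 ┃ ┃                                    ┃
 ┠─┃                                    ┃
 ┃G┃                                    ┃
 ┃·┃                                    ┃
 ┃·┗━━━━━━━━━━━━━━━━━━━━━━━━━━━━━━━━━━━━┛
 ┃···██···········█·█···          ┃      
 ┃█·█·███··█·█···█·█··█·          ┃      
 ┃····███·█········██···          ┃      
 ┃········█······██████·          ┃      
 ┃··██·█·█·█···█·█··██·█          ┃      


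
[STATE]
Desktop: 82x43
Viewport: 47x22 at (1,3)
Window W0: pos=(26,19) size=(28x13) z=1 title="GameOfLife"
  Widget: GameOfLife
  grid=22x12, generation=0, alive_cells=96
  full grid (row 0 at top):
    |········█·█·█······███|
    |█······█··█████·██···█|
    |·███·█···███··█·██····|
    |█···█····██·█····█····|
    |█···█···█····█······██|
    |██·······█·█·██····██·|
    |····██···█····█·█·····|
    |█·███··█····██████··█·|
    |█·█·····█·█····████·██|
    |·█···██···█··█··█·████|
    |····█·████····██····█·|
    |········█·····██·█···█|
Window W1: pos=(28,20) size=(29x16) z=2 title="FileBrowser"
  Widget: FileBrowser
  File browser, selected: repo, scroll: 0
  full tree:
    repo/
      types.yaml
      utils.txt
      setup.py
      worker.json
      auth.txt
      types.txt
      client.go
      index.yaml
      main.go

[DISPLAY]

                                               
                                               
                                               
                                               
                                               
                                               
                                               
                                               
                                               
                                               
                                               
                                               
                                               
                                               
                                               
                                               
                         ┏━━━━━━━━━━━━━━━━━━━━━
                         ┃ ┏━━━━━━━━━━━━━━━━━━━
                         ┠─┃ FileBrowser       
                         ┃G┠───────────────────
                         ┃·┃> [-] repo/        
                         ┃█┃    types.yaml     


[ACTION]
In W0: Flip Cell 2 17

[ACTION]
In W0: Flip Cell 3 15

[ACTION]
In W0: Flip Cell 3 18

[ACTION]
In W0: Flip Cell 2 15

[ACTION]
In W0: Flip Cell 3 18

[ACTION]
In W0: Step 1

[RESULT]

                                               
                                               
                                               
                                               
                                               
                                               
                                               
                                               
                                               
                                               
                                               
                                               
                                               
                                               
                                               
                                               
                         ┏━━━━━━━━━━━━━━━━━━━━━
                         ┃ ┏━━━━━━━━━━━━━━━━━━━
                         ┠─┃ FileBrowser       
                         ┃G┠───────────────────
                         ┃█┃> [-] repo/        
                         ┃█┃    types.yaml     


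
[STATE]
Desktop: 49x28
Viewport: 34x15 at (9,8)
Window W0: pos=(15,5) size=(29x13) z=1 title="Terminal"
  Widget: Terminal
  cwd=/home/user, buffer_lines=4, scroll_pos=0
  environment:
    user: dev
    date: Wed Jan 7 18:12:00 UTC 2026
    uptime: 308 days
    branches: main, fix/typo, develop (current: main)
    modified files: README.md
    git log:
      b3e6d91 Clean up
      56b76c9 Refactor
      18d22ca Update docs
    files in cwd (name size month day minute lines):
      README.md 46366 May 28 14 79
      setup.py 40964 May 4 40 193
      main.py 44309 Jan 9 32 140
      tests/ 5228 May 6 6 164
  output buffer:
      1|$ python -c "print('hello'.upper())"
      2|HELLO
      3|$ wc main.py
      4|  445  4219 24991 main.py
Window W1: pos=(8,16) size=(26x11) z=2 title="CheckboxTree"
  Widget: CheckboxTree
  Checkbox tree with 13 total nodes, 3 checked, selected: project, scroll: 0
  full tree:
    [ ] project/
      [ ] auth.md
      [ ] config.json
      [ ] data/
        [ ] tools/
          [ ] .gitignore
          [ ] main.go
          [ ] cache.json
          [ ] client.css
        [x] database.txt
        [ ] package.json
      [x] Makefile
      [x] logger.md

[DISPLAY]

      ┃$ python -c "print('hello'.
      ┃HELLO                      
      ┃$ wc main.py               
      ┃  445  4219 24991 main.py  
      ┃$ █                        
      ┃                           
      ┃                           
      ┃                           
━━━━━━━━━━━━━━━━━━━━━━━━┓         
 CheckboxTree           ┃━━━━━━━━━
────────────────────────┨         
>[-] project/           ┃         
   [ ] auth.md          ┃         
   [ ] config.json      ┃         
   [-] data/            ┃         


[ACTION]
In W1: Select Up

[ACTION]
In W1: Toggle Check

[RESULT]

      ┃$ python -c "print('hello'.
      ┃HELLO                      
      ┃$ wc main.py               
      ┃  445  4219 24991 main.py  
      ┃$ █                        
      ┃                           
      ┃                           
      ┃                           
━━━━━━━━━━━━━━━━━━━━━━━━┓         
 CheckboxTree           ┃━━━━━━━━━
────────────────────────┨         
>[x] project/           ┃         
   [x] auth.md          ┃         
   [x] config.json      ┃         
   [x] data/            ┃         


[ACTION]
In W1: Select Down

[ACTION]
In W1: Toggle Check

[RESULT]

      ┃$ python -c "print('hello'.
      ┃HELLO                      
      ┃$ wc main.py               
      ┃  445  4219 24991 main.py  
      ┃$ █                        
      ┃                           
      ┃                           
      ┃                           
━━━━━━━━━━━━━━━━━━━━━━━━┓         
 CheckboxTree           ┃━━━━━━━━━
────────────────────────┨         
 [-] project/           ┃         
>  [ ] auth.md          ┃         
   [x] config.json      ┃         
   [x] data/            ┃         


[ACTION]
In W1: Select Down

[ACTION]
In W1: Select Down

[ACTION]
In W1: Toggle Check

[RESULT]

      ┃$ python -c "print('hello'.
      ┃HELLO                      
      ┃$ wc main.py               
      ┃  445  4219 24991 main.py  
      ┃$ █                        
      ┃                           
      ┃                           
      ┃                           
━━━━━━━━━━━━━━━━━━━━━━━━┓         
 CheckboxTree           ┃━━━━━━━━━
────────────────────────┨         
 [-] project/           ┃         
   [ ] auth.md          ┃         
   [x] config.json      ┃         
>  [ ] data/            ┃         


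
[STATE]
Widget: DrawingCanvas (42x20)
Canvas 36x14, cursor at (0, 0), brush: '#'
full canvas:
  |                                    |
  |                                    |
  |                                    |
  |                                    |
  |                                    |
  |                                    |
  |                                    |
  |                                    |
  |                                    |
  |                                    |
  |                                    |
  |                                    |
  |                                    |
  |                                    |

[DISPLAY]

+                                         
                                          
                                          
                                          
                                          
                                          
                                          
                                          
                                          
                                          
                                          
                                          
                                          
                                          
                                          
                                          
                                          
                                          
                                          
                                          


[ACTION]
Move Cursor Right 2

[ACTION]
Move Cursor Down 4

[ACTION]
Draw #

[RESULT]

                                          
                                          
                                          
                                          
  #                                       
                                          
                                          
                                          
                                          
                                          
                                          
                                          
                                          
                                          
                                          
                                          
                                          
                                          
                                          
                                          


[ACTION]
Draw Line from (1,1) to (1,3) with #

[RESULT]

                                          
 ###                                      
                                          
                                          
  #                                       
                                          
                                          
                                          
                                          
                                          
                                          
                                          
                                          
                                          
                                          
                                          
                                          
                                          
                                          
                                          


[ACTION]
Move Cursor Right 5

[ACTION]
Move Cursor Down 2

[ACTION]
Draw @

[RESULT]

                                          
 ###                                      
                                          
                                          
  #                                       
                                          
       @                                  
                                          
                                          
                                          
                                          
                                          
                                          
                                          
                                          
                                          
                                          
                                          
                                          
                                          


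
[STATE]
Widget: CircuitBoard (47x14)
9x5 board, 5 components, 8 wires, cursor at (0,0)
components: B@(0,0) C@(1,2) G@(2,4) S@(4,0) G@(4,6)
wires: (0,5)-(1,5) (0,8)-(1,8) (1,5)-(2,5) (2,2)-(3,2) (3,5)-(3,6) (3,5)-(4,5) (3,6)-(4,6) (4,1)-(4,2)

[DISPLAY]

   0 1 2 3 4 5 6 7 8                           
0  [B]                  ·           ·          
                        │           │          
1           C           ·           ·          
                        │                      
2           ·       G   ·                      
            │                                  
3           ·           · ─ ·                  
                        │   │                  
4   S   · ─ ·           ·   G                  
Cursor: (0,0)                                  
                                               
                                               
                                               


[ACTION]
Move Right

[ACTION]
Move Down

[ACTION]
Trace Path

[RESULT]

   0 1 2 3 4 5 6 7 8                           
0   B                   ·           ·          
                        │           │          
1      [.]  C           ·           ·          
                        │                      
2           ·       G   ·                      
            │                                  
3           ·           · ─ ·                  
                        │   │                  
4   S   · ─ ·           ·   G                  
Cursor: (1,1)  Trace: No connections           
                                               
                                               
                                               


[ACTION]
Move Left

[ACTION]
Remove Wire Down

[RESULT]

   0 1 2 3 4 5 6 7 8                           
0   B                   ·           ·          
                        │           │          
1  [.]      C           ·           ·          
                        │                      
2           ·       G   ·                      
            │                                  
3           ·           · ─ ·                  
                        │   │                  
4   S   · ─ ·           ·   G                  
Cursor: (1,0)  Trace: No connections           
                                               
                                               
                                               


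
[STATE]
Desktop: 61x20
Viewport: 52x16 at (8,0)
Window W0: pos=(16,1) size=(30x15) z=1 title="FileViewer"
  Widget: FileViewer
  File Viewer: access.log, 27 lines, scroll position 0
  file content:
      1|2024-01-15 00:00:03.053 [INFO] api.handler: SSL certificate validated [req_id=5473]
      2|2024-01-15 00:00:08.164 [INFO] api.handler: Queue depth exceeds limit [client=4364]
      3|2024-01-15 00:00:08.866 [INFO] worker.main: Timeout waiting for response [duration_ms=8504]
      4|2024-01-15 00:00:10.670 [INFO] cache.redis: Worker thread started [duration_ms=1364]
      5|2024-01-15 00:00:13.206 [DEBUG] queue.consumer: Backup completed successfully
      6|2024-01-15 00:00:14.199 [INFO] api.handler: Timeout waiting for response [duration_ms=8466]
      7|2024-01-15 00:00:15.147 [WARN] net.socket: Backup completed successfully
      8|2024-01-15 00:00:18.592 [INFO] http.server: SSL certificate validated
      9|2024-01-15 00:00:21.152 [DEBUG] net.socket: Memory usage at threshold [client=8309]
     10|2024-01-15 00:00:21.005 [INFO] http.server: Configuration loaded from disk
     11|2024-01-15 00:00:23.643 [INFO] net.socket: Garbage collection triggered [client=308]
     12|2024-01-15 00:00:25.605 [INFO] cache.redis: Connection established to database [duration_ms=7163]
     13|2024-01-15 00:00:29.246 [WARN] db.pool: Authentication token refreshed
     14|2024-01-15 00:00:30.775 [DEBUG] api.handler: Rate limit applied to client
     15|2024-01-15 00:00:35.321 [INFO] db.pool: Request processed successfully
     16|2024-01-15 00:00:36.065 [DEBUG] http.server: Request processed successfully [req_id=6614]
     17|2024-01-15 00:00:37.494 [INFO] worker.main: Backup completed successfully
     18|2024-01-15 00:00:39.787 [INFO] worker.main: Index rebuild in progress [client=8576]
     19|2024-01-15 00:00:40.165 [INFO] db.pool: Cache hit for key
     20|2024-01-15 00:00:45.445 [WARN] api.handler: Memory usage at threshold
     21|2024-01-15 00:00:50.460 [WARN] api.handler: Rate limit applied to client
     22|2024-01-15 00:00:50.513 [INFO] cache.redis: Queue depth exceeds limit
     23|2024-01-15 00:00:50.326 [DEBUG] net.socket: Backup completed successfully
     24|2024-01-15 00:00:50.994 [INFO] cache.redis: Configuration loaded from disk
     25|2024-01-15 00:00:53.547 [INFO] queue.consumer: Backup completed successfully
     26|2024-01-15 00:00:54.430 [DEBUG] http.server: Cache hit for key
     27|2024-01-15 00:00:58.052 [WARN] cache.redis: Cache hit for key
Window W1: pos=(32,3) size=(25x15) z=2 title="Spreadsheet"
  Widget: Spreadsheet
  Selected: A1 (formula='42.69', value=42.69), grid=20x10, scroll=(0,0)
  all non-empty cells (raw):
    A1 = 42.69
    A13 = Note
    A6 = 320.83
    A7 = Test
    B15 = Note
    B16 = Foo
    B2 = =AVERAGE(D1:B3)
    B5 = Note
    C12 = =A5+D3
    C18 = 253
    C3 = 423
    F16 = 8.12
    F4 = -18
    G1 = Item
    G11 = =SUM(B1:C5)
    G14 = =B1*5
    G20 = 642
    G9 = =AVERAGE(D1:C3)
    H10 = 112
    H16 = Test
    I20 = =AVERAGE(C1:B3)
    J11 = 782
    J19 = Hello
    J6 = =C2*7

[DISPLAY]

                                                    
        ┏━━━━━━━━━━━━━━━━━━━━━━━━━━━━┓              
        ┃ FileViewer                 ┃              
        ┠───────────────┏━━━━━━━━━━━━━━━━━━━━━━━┓   
        ┃2024-01-15 00:0┃ Spreadsheet           ┃   
        ┃2024-01-15 00:0┠───────────────────────┨   
        ┃2024-01-15 00:0┃A1: 42.69              ┃   
        ┃2024-01-15 00:0┃       A       B       ┃   
        ┃2024-01-15 00:0┃-----------------------┃   
        ┃2024-01-15 00:0┃  1  [42.69]       0   ┃   
        ┃2024-01-15 00:0┃  2        0#CIRC!     ┃   
        ┃2024-01-15 00:0┃  3        0       0   ┃   
        ┃2024-01-15 00:0┃  4        0       0   ┃   
        ┃2024-01-15 00:0┃  5        0Note       ┃   
        ┃2024-01-15 00:0┃  6   320.83       0   ┃   
        ┗━━━━━━━━━━━━━━━┃  7 Test           0   ┃   


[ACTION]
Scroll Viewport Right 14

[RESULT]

                                                    
       ┏━━━━━━━━━━━━━━━━━━━━━━━━━━━━┓               
       ┃ FileViewer                 ┃               
       ┠───────────────┏━━━━━━━━━━━━━━━━━━━━━━━┓    
       ┃2024-01-15 00:0┃ Spreadsheet           ┃    
       ┃2024-01-15 00:0┠───────────────────────┨    
       ┃2024-01-15 00:0┃A1: 42.69              ┃    
       ┃2024-01-15 00:0┃       A       B       ┃    
       ┃2024-01-15 00:0┃-----------------------┃    
       ┃2024-01-15 00:0┃  1  [42.69]       0   ┃    
       ┃2024-01-15 00:0┃  2        0#CIRC!     ┃    
       ┃2024-01-15 00:0┃  3        0       0   ┃    
       ┃2024-01-15 00:0┃  4        0       0   ┃    
       ┃2024-01-15 00:0┃  5        0Note       ┃    
       ┃2024-01-15 00:0┃  6   320.83       0   ┃    
       ┗━━━━━━━━━━━━━━━┃  7 Test           0   ┃    


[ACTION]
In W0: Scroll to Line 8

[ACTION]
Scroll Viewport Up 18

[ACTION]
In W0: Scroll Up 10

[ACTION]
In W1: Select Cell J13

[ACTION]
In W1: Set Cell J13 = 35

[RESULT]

                                                    
       ┏━━━━━━━━━━━━━━━━━━━━━━━━━━━━┓               
       ┃ FileViewer                 ┃               
       ┠───────────────┏━━━━━━━━━━━━━━━━━━━━━━━┓    
       ┃2024-01-15 00:0┃ Spreadsheet           ┃    
       ┃2024-01-15 00:0┠───────────────────────┨    
       ┃2024-01-15 00:0┃J13: 35                ┃    
       ┃2024-01-15 00:0┃       A       B       ┃    
       ┃2024-01-15 00:0┃-----------------------┃    
       ┃2024-01-15 00:0┃  1    42.69       0   ┃    
       ┃2024-01-15 00:0┃  2        0#CIRC!     ┃    
       ┃2024-01-15 00:0┃  3        0       0   ┃    
       ┃2024-01-15 00:0┃  4        0       0   ┃    
       ┃2024-01-15 00:0┃  5        0Note       ┃    
       ┃2024-01-15 00:0┃  6   320.83       0   ┃    
       ┗━━━━━━━━━━━━━━━┃  7 Test           0   ┃    
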